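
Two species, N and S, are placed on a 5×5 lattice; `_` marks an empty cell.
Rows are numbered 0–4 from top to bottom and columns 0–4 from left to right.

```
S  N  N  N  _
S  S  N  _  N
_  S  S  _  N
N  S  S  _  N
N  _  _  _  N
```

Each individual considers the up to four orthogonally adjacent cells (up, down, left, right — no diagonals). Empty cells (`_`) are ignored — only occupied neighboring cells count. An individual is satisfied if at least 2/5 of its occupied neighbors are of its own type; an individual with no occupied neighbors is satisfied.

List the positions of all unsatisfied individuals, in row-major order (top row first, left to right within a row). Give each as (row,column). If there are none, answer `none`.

(0,0)S 1/2 ok
(0,1)N 1/3 unhappy
(0,2)N 3/3 ok
(0,3)N 1/1 ok
(1,0)S 2/2 ok
(1,1)S 2/4 ok
(1,2)N 1/3 unhappy
(1,4)N 1/1 ok
(2,1)S 3/3 ok
(2,2)S 2/3 ok
(2,4)N 2/2 ok
(3,0)N 1/2 ok
(3,1)S 2/3 ok
(3,2)S 2/2 ok
(3,4)N 2/2 ok
(4,0)N 1/1 ok
(4,4)N 1/1 ok

(0,1), (1,2)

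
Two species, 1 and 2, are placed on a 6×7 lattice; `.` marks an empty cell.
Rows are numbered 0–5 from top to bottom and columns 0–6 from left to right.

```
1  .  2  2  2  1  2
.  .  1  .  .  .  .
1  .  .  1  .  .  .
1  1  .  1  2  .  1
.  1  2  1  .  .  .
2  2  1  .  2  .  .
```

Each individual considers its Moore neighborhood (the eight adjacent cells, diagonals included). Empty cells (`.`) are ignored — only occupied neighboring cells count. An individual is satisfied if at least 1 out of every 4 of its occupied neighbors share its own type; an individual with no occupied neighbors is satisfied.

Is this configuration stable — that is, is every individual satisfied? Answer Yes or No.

No

Row 0: (0,0)1 0/0 ✓ · (0,2)2 1/2 ✓ · (0,3)2 2/3 ✓ · (0,4)2 1/2 ✓ · (0,5)1 0/2 ✗ · (0,6)2 0/1 ✗
Row 1: (1,2)1 1/3 ✓
Row 2: (2,0)1 2/2 ✓ · (2,3)1 2/3 ✓
Row 3: (3,0)1 3/3 ✓ · (3,1)1 3/4 ✓ · (3,3)1 2/4 ✓ · (3,4)2 0/3 ✗ · (3,6)1 0/0 ✓
Row 4: (4,1)1 3/6 ✓ · (4,2)2 1/6 ✗ · (4,3)1 2/5 ✓
Row 5: (5,0)2 1/2 ✓ · (5,1)2 2/4 ✓ · (5,2)1 2/4 ✓ · (5,4)2 0/1 ✗
For instance (0,5) has only 0/2 same-type neighbors, below 1/4.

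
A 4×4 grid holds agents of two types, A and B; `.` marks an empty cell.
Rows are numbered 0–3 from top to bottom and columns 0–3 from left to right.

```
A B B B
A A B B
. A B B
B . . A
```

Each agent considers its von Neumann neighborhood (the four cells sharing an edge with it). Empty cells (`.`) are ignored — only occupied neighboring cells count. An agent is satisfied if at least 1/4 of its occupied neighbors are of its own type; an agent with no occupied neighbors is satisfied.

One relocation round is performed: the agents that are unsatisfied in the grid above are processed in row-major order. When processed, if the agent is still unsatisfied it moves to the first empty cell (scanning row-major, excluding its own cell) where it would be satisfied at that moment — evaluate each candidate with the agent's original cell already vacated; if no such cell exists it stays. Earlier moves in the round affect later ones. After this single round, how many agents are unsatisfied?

1

Initially unsatisfied (in order): (3,3).
  (3,3) → (2,0).
Resulting grid:
A B B B
A A B B
A A B B
B . . .
Unsatisfied now: (3,0).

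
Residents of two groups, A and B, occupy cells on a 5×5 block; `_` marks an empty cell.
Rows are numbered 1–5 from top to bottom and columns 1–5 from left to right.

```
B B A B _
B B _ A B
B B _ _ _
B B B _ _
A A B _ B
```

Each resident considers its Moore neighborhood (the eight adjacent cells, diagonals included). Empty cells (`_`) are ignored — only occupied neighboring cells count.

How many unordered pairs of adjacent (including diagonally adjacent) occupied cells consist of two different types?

11

Scan each occupied cell's neighbors to the right and below (and the two forward diagonals) so each pair is counted once.
From row 1: 4 unlike of 11 pairs (running 4/11).
From row 2: 1 unlike of 6 pairs (running 5/17).
From row 3: 0 unlike of 6 pairs (running 5/23).
From row 4: 5 unlike of 9 pairs (running 10/32).
From row 5: 1 unlike of 2 pairs (running 11/34).
Total adjacent occupied pairs: 34; unlike-type pairs: 11.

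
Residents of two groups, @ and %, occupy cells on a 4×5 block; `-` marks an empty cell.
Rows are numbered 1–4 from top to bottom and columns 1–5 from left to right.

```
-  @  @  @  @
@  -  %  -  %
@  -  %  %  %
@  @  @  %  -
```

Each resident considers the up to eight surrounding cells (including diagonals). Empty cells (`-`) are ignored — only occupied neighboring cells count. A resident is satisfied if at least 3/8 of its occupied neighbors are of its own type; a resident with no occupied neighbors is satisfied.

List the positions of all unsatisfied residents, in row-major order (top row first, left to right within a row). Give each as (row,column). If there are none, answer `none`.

(4,3)

Row 1: (1,2)@ 2/3 ✓ · (1,3)@ 2/3 ✓ · (1,4)@ 2/4 ✓ · (1,5)@ 1/2 ✓
Row 2: (2,1)@ 2/2 ✓ · (2,3)% 2/5 ✓ · (2,5)% 2/4 ✓
Row 3: (3,1)@ 3/3 ✓ · (3,3)% 3/5 ✓ · (3,4)% 5/6 ✓ · (3,5)% 3/3 ✓
Row 4: (4,1)@ 2/2 ✓ · (4,2)@ 3/4 ✓ · (4,3)@ 1/4 ✗ · (4,4)% 3/4 ✓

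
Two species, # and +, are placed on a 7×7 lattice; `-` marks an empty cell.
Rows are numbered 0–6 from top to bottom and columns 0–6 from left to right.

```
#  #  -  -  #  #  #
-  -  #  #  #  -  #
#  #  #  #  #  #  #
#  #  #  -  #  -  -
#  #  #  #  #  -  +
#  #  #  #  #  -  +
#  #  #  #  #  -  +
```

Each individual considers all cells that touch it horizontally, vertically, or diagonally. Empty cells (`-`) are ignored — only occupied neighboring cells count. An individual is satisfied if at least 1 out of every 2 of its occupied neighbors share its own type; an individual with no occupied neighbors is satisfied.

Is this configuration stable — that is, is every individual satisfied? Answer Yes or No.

(0,0)# 1/1 ✓
(0,1)# 2/2 ✓
(0,4)# 3/3 ✓
(0,5)# 4/4 ✓
(0,6)# 2/2 ✓
(1,2)# 5/5 ✓
(1,3)# 6/6 ✓
(1,4)# 6/6 ✓
(1,6)# 4/4 ✓
(2,0)# 3/3 ✓
(2,1)# 6/6 ✓
(2,2)# 6/6 ✓
(2,3)# 7/7 ✓
(2,4)# 5/5 ✓
(2,5)# 5/5 ✓
(2,6)# 2/2 ✓
(3,0)# 5/5 ✓
(3,1)# 8/8 ✓
(3,2)# 7/7 ✓
(3,4)# 5/5 ✓
(4,0)# 5/5 ✓
(4,1)# 8/8 ✓
(4,2)# 7/7 ✓
(4,3)# 7/7 ✓
(4,4)# 4/4 ✓
(4,6)+ 1/1 ✓
(5,0)# 5/5 ✓
(5,1)# 8/8 ✓
(5,2)# 8/8 ✓
(5,3)# 8/8 ✓
(5,4)# 5/5 ✓
(5,6)+ 2/2 ✓
(6,0)# 3/3 ✓
(6,1)# 5/5 ✓
(6,2)# 5/5 ✓
(6,3)# 5/5 ✓
(6,4)# 3/3 ✓
(6,6)+ 1/1 ✓
All meet the threshold, so the configuration is stable.

Yes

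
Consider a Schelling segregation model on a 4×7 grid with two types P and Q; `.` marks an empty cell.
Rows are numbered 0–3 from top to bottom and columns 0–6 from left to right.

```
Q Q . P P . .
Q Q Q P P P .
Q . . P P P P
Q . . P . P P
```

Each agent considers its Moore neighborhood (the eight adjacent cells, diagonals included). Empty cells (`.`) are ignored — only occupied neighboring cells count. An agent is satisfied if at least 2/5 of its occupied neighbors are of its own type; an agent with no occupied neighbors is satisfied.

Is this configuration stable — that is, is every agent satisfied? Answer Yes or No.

Yes

(0,0)Q 3/3 satisfied
(0,1)Q 4/4 satisfied
(0,3)P 3/4 satisfied
(0,4)P 4/4 satisfied
(1,0)Q 4/4 satisfied
(1,1)Q 5/5 satisfied
(1,2)Q 2/5 satisfied
(1,3)P 5/6 satisfied
(1,4)P 7/7 satisfied
(1,5)P 5/5 satisfied
(2,0)Q 3/3 satisfied
(2,3)P 4/5 satisfied
(2,4)P 7/7 satisfied
(2,5)P 6/6 satisfied
(2,6)P 4/4 satisfied
(3,0)Q 1/1 satisfied
(3,3)P 2/2 satisfied
(3,5)P 4/4 satisfied
(3,6)P 3/3 satisfied
All meet the threshold, so the configuration is stable.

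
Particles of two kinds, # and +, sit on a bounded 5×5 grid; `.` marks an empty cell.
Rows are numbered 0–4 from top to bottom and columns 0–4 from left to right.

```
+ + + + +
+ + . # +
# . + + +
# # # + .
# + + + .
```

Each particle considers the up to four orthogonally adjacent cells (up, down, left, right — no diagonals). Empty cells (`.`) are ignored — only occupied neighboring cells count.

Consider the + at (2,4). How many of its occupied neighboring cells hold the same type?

2

Occupied neighbors of (2,4): (1,4)=+, (2,3)=+.
Same type (+): 2 of 2.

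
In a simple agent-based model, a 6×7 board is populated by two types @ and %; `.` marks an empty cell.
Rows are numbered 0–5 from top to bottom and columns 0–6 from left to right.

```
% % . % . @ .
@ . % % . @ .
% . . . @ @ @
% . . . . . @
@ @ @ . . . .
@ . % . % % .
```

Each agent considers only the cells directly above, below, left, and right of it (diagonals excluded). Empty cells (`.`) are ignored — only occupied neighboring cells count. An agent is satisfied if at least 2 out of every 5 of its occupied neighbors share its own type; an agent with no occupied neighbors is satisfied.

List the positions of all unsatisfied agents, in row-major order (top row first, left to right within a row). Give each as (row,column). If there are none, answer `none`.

(1,0), (5,2)

(0,0)% 1/2 ✓
(0,1)% 1/1 ✓
(0,3)% 1/1 ✓
(0,5)@ 1/1 ✓
(1,0)@ 0/2 ✗
(1,2)% 1/1 ✓
(1,3)% 2/2 ✓
(1,5)@ 2/2 ✓
(2,0)% 1/2 ✓
(2,4)@ 1/1 ✓
(2,5)@ 3/3 ✓
(2,6)@ 2/2 ✓
(3,0)% 1/2 ✓
(3,6)@ 1/1 ✓
(4,0)@ 2/3 ✓
(4,1)@ 2/2 ✓
(4,2)@ 1/2 ✓
(5,0)@ 1/1 ✓
(5,2)% 0/1 ✗
(5,4)% 1/1 ✓
(5,5)% 1/1 ✓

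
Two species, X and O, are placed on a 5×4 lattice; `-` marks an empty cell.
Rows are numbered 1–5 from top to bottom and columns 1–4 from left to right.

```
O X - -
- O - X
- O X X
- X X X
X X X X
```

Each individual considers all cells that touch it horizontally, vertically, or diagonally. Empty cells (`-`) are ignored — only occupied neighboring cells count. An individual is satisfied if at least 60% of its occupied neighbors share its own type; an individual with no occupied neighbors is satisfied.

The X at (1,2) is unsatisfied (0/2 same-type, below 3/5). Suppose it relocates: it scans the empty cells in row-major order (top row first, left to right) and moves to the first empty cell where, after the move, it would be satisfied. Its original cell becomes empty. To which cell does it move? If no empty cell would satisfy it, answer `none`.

(1,4)

Vacating (1,2). Empty cells in order:
  (1,3): 1/2 same-type → still unsatisfied.
  (1,4): 1/1 same-type → satisfied — stop here.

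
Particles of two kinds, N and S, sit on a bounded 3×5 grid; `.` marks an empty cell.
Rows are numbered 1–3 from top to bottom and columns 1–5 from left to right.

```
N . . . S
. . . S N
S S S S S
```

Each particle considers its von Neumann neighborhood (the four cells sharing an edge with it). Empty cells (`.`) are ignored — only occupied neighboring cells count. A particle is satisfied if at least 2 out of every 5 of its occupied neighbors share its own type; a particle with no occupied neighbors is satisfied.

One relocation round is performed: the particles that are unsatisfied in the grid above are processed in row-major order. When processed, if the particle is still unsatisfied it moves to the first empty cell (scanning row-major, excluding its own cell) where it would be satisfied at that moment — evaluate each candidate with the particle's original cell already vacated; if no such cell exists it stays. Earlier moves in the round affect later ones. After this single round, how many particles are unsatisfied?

1

Initially unsatisfied (in order): (1,5), (2,5).
  (1,5) → (1,3).
  (2,5) → (1,2).
Resulting grid:
N N S . .
. . . S .
S S S S S
Unsatisfied now: (1,3).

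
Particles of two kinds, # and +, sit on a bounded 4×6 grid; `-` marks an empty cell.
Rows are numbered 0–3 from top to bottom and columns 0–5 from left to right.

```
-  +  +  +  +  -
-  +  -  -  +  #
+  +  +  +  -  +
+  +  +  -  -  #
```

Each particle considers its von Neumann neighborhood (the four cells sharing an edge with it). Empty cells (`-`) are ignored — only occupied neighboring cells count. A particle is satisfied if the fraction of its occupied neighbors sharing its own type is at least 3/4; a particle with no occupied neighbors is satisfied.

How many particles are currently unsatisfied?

(0,1)+ 2/2 satisfied
(0,2)+ 2/2 satisfied
(0,3)+ 2/2 satisfied
(0,4)+ 2/2 satisfied
(1,1)+ 2/2 satisfied
(1,4)+ 1/2 not
(1,5)# 0/2 not
(2,0)+ 2/2 satisfied
(2,1)+ 4/4 satisfied
(2,2)+ 3/3 satisfied
(2,3)+ 1/1 satisfied
(2,5)+ 0/2 not
(3,0)+ 2/2 satisfied
(3,1)+ 3/3 satisfied
(3,2)+ 2/2 satisfied
(3,5)# 0/1 not
Unsatisfied: (1,4), (1,5), (2,5), (3,5) — 4 in total.

4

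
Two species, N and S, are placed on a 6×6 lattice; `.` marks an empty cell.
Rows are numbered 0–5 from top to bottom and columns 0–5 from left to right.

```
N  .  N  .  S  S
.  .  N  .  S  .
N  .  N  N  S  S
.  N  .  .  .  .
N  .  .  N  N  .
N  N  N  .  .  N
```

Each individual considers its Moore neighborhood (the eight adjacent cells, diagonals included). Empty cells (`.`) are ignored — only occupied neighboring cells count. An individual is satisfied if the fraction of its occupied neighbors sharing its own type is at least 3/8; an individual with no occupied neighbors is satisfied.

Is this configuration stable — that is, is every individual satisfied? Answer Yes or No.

Yes

(0,0)N 0/0 satisfied
(0,2)N 1/1 satisfied
(0,4)S 2/2 satisfied
(0,5)S 2/2 satisfied
(1,2)N 3/3 satisfied
(1,4)S 4/5 satisfied
(2,0)N 1/1 satisfied
(2,2)N 3/3 satisfied
(2,3)N 2/4 satisfied
(2,4)S 2/3 satisfied
(2,5)S 2/2 satisfied
(3,1)N 3/3 satisfied
(4,0)N 3/3 satisfied
(4,3)N 2/2 satisfied
(4,4)N 2/2 satisfied
(5,0)N 2/2 satisfied
(5,1)N 3/3 satisfied
(5,2)N 2/2 satisfied
(5,5)N 1/1 satisfied
All meet the threshold, so the configuration is stable.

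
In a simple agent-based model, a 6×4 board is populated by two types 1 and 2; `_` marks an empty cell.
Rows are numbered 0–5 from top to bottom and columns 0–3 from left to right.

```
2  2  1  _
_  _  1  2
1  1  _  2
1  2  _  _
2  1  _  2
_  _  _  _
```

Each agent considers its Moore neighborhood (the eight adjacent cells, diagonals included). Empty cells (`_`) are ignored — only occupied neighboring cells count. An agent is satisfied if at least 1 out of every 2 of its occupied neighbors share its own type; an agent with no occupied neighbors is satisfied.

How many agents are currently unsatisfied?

7

(0,0)2 1/1 ok
(0,1)2 1/3 unhappy
(0,2)1 1/3 unhappy
(1,2)1 2/5 unhappy
(1,3)2 1/3 unhappy
(2,0)1 2/3 ok
(2,1)1 3/4 ok
(2,3)2 1/2 ok
(3,0)1 3/5 ok
(3,1)2 1/5 unhappy
(4,0)2 1/3 unhappy
(4,1)1 1/3 unhappy
(4,3)2 0/0 ok
Unsatisfied: (0,1), (0,2), (1,2), (1,3), (3,1), (4,0), (4,1) — 7 in total.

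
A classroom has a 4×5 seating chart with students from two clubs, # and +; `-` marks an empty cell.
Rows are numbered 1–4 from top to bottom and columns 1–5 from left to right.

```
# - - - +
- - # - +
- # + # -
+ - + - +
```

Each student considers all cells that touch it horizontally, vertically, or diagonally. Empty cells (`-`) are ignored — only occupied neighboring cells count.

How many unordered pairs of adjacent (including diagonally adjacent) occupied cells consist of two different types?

8

Scan each occupied cell's neighbors to the right and below (and the two forward diagonals) so each pair is counted once.
Row 1: +(1,5)–+(2,5)=  → 0/1 unlike.
Row 2: #(2,3)–+(3,3)≠ #(2,3)–#(3,4)= #(2,3)–#(3,2)= +(2,5)–#(3,4)≠  → 2/4 unlike.
Row 3: #(3,2)–+(3,3)≠ #(3,2)–+(4,3)≠ #(3,2)–+(4,1)≠ +(3,3)–#(3,4)≠ +(3,3)–+(4,3)= #(3,4)–+(4,5)≠ #(3,4)–+(4,3)≠  → 6/7 unlike.
Total adjacent occupied pairs: 12; unlike-type pairs: 8.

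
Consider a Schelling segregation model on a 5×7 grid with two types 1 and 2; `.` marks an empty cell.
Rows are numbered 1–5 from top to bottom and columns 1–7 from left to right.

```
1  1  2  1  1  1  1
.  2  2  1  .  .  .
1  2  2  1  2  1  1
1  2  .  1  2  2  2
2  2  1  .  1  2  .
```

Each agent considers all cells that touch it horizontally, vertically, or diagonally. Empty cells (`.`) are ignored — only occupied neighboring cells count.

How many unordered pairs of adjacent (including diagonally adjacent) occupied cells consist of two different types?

Scan each occupied cell's neighbors to the right and below (and the two forward diagonals) so each pair is counted once.
Row 1: 1(1,1)–1(1,2)= 1(1,1)–2(2,2)≠ 1(1,2)–2(1,3)≠ 1(1,2)–2(2,2)≠ 1(1,2)–2(2,3)≠ 2(1,3)–1(1,4)≠ 2(1,3)–2(2,3)= 2(1,3)–1(2,4)≠ 2(1,3)–2(2,2)= 1(1,4)–1(1,5)= 1(1,4)–1(2,4)= 1(1,4)–2(2,3)≠ 1(1,5)–1(1,6)= 1(1,5)–1(2,4)= 1(1,6)–1(1,7)=  → 7/15 unlike.
Row 2: 2(2,2)–2(2,3)= 2(2,2)–2(3,2)= 2(2,2)–2(3,3)= 2(2,2)–1(3,1)≠ 2(2,3)–1(2,4)≠ 2(2,3)–2(3,3)= 2(2,3)–1(3,4)≠ 2(2,3)–2(3,2)= 1(2,4)–1(3,4)= 1(2,4)–2(3,5)≠ 1(2,4)–2(3,3)≠  → 5/11 unlike.
Row 3: 1(3,1)–2(3,2)≠ 1(3,1)–1(4,1)= 1(3,1)–2(4,2)≠ 2(3,2)–2(3,3)= 2(3,2)–2(4,2)= 2(3,2)–1(4,1)≠ 2(3,3)–1(3,4)≠ 2(3,3)–1(4,4)≠ 2(3,3)–2(4,2)= 1(3,4)–2(3,5)≠ 1(3,4)–1(4,4)= 1(3,4)–2(4,5)≠ 2(3,5)–1(3,6)≠ 2(3,5)–2(4,5)= 2(3,5)–2(4,6)= 2(3,5)–1(4,4)≠ 1(3,6)–1(3,7)= 1(3,6)–2(4,6)≠ 1(3,6)–2(4,7)≠ 1(3,6)–2(4,5)≠ 1(3,7)–2(4,7)≠ 1(3,7)–2(4,6)≠  → 14/22 unlike.
Row 4: 1(4,1)–2(4,2)≠ 1(4,1)–2(5,1)≠ 1(4,1)–2(5,2)≠ 2(4,2)–2(5,2)= 2(4,2)–1(5,3)≠ 2(4,2)–2(5,1)= 1(4,4)–2(4,5)≠ 1(4,4)–1(5,5)= 1(4,4)–1(5,3)= 2(4,5)–2(4,6)= 2(4,5)–1(5,5)≠ 2(4,5)–2(5,6)= 2(4,6)–2(4,7)= 2(4,6)–2(5,6)= 2(4,6)–1(5,5)≠ 2(4,7)–2(5,6)=  → 7/16 unlike.
Row 5: 2(5,1)–2(5,2)= 2(5,2)–1(5,3)≠ 1(5,5)–2(5,6)≠  → 2/3 unlike.
Total adjacent occupied pairs: 67; unlike-type pairs: 35.

35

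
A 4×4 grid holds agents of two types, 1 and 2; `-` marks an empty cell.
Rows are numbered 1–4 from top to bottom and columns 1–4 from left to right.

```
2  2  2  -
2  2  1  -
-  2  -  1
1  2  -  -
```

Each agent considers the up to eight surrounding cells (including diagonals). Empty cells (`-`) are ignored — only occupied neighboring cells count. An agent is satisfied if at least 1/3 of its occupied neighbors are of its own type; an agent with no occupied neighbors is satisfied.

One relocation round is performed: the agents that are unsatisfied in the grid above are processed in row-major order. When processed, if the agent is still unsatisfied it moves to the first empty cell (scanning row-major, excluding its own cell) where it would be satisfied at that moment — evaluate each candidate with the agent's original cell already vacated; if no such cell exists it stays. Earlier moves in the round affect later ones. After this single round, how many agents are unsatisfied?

0

Initially unsatisfied (in order): (2,3), (4,1).
  (2,3) → (2,4).
  (4,1) → (1,4).
Resulting grid:
2 2 2 1
2 2 - 1
- 2 - 1
- 2 - -
All satisfied now.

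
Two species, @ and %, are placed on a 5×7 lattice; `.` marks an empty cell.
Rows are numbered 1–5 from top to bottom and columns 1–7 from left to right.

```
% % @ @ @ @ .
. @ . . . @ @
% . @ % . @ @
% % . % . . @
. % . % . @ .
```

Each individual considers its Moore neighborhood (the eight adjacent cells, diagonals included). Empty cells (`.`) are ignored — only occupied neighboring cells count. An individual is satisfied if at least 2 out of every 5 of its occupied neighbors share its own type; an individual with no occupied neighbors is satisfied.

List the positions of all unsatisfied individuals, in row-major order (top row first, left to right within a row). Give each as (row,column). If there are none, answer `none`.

(1,2), (3,3)

(1,1)% 1/2 ✓
(1,2)% 1/3 ✗
(1,3)@ 2/3 ✓
(1,4)@ 2/2 ✓
(1,5)@ 3/3 ✓
(1,6)@ 3/3 ✓
(2,2)@ 2/5 ✓
(2,6)@ 5/5 ✓
(2,7)@ 4/4 ✓
(3,1)% 2/3 ✓
(3,3)@ 1/4 ✗
(3,4)% 1/2 ✓
(3,6)@ 4/4 ✓
(3,7)@ 4/4 ✓
(4,1)% 3/3 ✓
(4,2)% 3/4 ✓
(4,4)% 2/3 ✓
(4,7)@ 3/3 ✓
(5,2)% 2/2 ✓
(5,4)% 1/1 ✓
(5,6)@ 1/1 ✓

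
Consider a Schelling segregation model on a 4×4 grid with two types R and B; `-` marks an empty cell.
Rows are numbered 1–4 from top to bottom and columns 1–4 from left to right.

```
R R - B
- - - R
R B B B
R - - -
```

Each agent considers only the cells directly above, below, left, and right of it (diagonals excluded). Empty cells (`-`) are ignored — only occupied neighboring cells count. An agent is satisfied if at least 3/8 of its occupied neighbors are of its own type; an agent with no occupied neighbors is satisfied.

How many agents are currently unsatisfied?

2

(1,1)R 1/1 satisfied
(1,2)R 1/1 satisfied
(1,4)B 0/1 not
(2,4)R 0/2 not
(3,1)R 1/2 satisfied
(3,2)B 1/2 satisfied
(3,3)B 2/2 satisfied
(3,4)B 1/2 satisfied
(4,1)R 1/1 satisfied
Unsatisfied: (1,4), (2,4) — 2 in total.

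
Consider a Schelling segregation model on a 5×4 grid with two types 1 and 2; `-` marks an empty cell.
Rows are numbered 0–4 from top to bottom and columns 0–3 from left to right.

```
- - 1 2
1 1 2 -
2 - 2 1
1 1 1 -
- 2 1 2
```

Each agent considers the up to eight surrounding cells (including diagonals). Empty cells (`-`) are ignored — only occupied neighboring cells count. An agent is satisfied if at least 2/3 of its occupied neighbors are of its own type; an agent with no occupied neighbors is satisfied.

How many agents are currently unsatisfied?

(0,2)1 1/3 ✗
(0,3)2 1/2 ✗
(1,0)1 1/2 ✗
(1,1)1 2/5 ✗
(1,2)2 2/5 ✗
(2,0)2 0/4 ✗
(2,2)2 1/5 ✗
(2,3)1 1/3 ✗
(3,0)1 1/3 ✗
(3,1)1 3/6 ✗
(3,2)1 3/6 ✗
(4,1)2 0/4 ✗
(4,2)1 2/4 ✗
(4,3)2 0/2 ✗
Unsatisfied: (0,2), (0,3), (1,0), (1,1), (1,2), (2,0), (2,2), (2,3), (3,0), (3,1), (3,2), (4,1), (4,2), (4,3) — 14 in total.

14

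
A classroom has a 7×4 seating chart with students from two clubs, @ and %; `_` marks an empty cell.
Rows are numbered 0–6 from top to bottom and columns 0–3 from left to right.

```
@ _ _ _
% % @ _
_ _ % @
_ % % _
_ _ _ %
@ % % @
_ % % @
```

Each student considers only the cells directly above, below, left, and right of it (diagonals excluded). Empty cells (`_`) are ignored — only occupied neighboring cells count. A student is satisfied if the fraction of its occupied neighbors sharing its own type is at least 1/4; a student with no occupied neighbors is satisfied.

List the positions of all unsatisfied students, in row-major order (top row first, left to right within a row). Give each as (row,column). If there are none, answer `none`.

(0,0), (1,2), (2,3), (4,3), (5,0)

(0,0)@ 0/1 ✗
(1,0)% 1/2 ✓
(1,1)% 1/2 ✓
(1,2)@ 0/2 ✗
(2,2)% 1/3 ✓
(2,3)@ 0/1 ✗
(3,1)% 1/1 ✓
(3,2)% 2/2 ✓
(4,3)% 0/1 ✗
(5,0)@ 0/1 ✗
(5,1)% 2/3 ✓
(5,2)% 2/3 ✓
(5,3)@ 1/3 ✓
(6,1)% 2/2 ✓
(6,2)% 2/3 ✓
(6,3)@ 1/2 ✓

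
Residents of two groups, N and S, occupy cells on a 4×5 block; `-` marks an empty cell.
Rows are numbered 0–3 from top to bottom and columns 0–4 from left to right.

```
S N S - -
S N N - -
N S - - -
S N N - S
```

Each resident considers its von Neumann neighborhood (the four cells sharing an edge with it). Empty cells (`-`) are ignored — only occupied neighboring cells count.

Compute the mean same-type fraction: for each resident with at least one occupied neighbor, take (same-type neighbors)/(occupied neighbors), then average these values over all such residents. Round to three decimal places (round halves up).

0.318

(0,0)S 1/2
(0,1)N 1/3
(0,2)S 0/2
(1,0)S 1/3
(1,1)N 2/4
(1,2)N 1/2
(2,0)N 0/3
(2,1)S 0/3
(3,0)S 0/2
(3,1)N 1/3
(3,2)N 1/1
(3,4)S — no occupied neighbors
Sum over 11 residents: 1/2 + 1/3 + 0/2 + 1/3 + 2/4 + 1/2 + 0/3 + 0/3 + 0/2 + 1/3 + 1/1 = 7/2; mean = 7/2 ÷ 11 = 7/22 = 0.318181… → 0.318.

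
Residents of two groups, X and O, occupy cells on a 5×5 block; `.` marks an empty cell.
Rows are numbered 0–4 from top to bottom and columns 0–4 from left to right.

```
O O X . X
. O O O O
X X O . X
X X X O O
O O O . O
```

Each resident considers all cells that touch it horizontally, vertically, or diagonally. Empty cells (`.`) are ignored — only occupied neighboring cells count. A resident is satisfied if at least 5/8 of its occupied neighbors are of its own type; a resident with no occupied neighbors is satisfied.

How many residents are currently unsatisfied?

14

Row 0: (0,0)O 2/2 ✓ · (0,1)O 3/4 ✓ · (0,2)X 0/4 ✗ · (0,4)X 0/2 ✗
Row 1: (1,1)O 4/7 ✗ · (1,2)O 4/6 ✓ · (1,3)O 3/6 ✗ · (1,4)O 1/3 ✗
Row 2: (2,0)X 3/4 ✓ · (2,1)X 4/7 ✗ · (2,2)O 4/7 ✗ · (2,4)X 0/4 ✗
Row 3: (3,0)X 3/5 ✗ · (3,1)X 4/8 ✗ · (3,2)X 2/6 ✗ · (3,3)O 4/6 ✓ · (3,4)O 2/3 ✓
Row 4: (4,0)O 1/3 ✗ · (4,1)O 2/5 ✗ · (4,2)O 2/4 ✗ · (4,4)O 2/2 ✓
Unsatisfied: (0,2), (0,4), (1,1), (1,3), (1,4), (2,1), (2,2), (2,4), (3,0), (3,1), (3,2), (4,0), (4,1), (4,2) — 14 in total.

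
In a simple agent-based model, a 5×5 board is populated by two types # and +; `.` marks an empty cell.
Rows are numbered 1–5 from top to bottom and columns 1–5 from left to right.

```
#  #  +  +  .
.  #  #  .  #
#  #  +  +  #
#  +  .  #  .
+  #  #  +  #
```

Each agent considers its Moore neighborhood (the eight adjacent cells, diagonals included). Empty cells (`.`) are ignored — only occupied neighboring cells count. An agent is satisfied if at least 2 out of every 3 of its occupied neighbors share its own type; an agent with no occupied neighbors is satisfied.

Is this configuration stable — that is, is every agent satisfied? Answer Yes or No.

Row 1: (1,1)# 2/2 ✓ · (1,2)# 3/4 ✓ · (1,3)+ 1/4 ✗ · (1,4)+ 1/3 ✗
Row 2: (2,2)# 5/7 ✓ · (2,3)# 3/7 ✗ · (2,5)# 1/3 ✗
Row 3: (3,1)# 3/4 ✓ · (3,2)# 4/6 ✓ · (3,3)+ 2/6 ✗ · (3,4)+ 1/5 ✗ · (3,5)# 2/3 ✓
Row 4: (4,1)# 3/5 ✗ · (4,2)+ 2/7 ✗ · (4,4)# 3/6 ✗
Row 5: (5,1)+ 1/3 ✗ · (5,2)# 2/4 ✗ · (5,3)# 2/4 ✗ · (5,4)+ 0/3 ✗ · (5,5)# 1/2 ✗
For instance (1,3) has only 1/4 same-type neighbors, below 2/3.

No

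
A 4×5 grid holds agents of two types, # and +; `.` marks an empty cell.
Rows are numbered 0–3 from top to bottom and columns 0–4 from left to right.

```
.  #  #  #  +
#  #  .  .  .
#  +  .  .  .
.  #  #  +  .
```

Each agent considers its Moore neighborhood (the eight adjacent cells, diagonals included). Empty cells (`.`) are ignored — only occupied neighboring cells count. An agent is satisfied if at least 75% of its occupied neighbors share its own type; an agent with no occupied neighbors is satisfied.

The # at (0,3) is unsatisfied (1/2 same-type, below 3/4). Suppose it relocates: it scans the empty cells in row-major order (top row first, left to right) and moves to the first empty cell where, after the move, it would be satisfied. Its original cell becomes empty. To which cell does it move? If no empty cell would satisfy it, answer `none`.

(0,0)

Vacating (0,3). Empty cells in order:
  (0,0): 3/3 same-type → satisfied — stop here.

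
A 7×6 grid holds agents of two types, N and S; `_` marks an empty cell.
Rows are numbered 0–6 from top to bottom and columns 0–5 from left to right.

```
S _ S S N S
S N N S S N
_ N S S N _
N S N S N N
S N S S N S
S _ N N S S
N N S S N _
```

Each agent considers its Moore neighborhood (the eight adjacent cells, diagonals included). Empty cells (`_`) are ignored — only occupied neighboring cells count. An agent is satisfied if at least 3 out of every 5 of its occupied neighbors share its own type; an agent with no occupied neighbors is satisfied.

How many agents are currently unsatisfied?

Row 0: (0,0)S 1/2 ✗ · (0,2)S 2/4 ✗ · (0,3)S 3/5 ✓ · (0,4)N 1/5 ✗ · (0,5)S 1/3 ✗
Row 1: (1,0)S 1/3 ✗ · (1,1)N 2/6 ✗ · (1,2)N 2/7 ✗ · (1,3)S 5/8 ✓ · (1,4)S 4/7 ✗ · (1,5)N 2/4 ✗
Row 2: (2,1)N 4/7 ✗ · (2,2)S 4/8 ✗ · (2,3)S 4/8 ✗ · (2,4)N 3/7 ✗
Row 3: (3,0)N 2/4 ✗ · (3,1)S 3/7 ✗ · (3,2)N 2/8 ✗ · (3,3)S 4/8 ✗ · (3,4)N 3/7 ✗ · (3,5)N 3/4 ✓
Row 4: (4,0)S 2/4 ✗ · (4,1)N 3/7 ✗ · (4,2)S 3/7 ✗ · (4,3)S 3/8 ✗ · (4,4)N 3/8 ✗ · (4,5)S 2/5 ✗
Row 5: (5,0)S 1/4 ✗ · (5,2)N 3/7 ✗ · (5,3)N 3/8 ✗ · (5,4)S 4/7 ✗ · (5,5)S 2/4 ✗
Row 6: (6,0)N 1/2 ✗ · (6,1)N 2/4 ✗ · (6,2)S 1/4 ✗ · (6,3)S 2/5 ✗ · (6,4)N 1/4 ✗
Unsatisfied: (0,0), (0,2), (0,4), (0,5), (1,0), (1,1), (1,2), (1,4), (1,5), (2,1), (2,2), (2,3), (2,4), (3,0), (3,1), (3,2), (3,3), (3,4), (4,0), (4,1), (4,2), (4,3), (4,4), (4,5), (5,0), (5,2), (5,3), (5,4), (5,5), (6,0), (6,1), (6,2), (6,3), (6,4) — 34 in total.

34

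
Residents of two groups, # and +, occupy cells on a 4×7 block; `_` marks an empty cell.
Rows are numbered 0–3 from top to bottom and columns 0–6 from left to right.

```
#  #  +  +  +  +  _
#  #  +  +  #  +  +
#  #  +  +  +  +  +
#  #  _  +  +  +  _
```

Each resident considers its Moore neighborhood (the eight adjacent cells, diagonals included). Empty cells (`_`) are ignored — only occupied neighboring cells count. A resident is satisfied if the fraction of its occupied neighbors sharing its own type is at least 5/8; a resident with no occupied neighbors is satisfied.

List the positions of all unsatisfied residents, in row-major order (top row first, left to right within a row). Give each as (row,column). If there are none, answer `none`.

(0,1), (0,2), (1,4), (2,2)

Row 0: (0,0)# 3/3 ✓ · (0,1)# 3/5 ✗ · (0,2)+ 3/5 ✗ · (0,3)+ 4/5 ✓ · (0,4)+ 4/5 ✓ · (0,5)+ 3/4 ✓
Row 1: (1,0)# 5/5 ✓ · (1,1)# 5/8 ✓ · (1,2)+ 5/8 ✓ · (1,3)+ 7/8 ✓ · (1,4)# 0/8 ✗ · (1,5)+ 6/7 ✓ · (1,6)+ 4/4 ✓
Row 2: (2,0)# 5/5 ✓ · (2,1)# 5/7 ✓ · (2,2)+ 4/7 ✗ · (2,3)+ 6/7 ✓ · (2,4)+ 7/8 ✓ · (2,5)+ 6/7 ✓ · (2,6)+ 4/4 ✓
Row 3: (3,0)# 3/3 ✓ · (3,1)# 3/4 ✓ · (3,3)+ 4/4 ✓ · (3,4)+ 5/5 ✓ · (3,5)+ 4/4 ✓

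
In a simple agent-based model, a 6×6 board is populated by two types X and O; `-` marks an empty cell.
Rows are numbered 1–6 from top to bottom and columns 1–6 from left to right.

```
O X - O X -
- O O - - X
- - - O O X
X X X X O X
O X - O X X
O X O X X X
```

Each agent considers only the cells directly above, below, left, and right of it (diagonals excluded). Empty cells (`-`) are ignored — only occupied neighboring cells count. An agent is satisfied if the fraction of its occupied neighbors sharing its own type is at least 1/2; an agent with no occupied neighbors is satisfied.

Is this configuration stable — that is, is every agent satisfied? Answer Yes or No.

Row 1: (1,1)O 0/1 unhappy · (1,2)X 0/2 unhappy · (1,4)O 0/1 unhappy · (1,5)X 0/1 unhappy
Row 2: (2,2)O 1/2 ok · (2,3)O 1/1 ok · (2,6)X 1/1 ok
Row 3: (3,4)O 1/2 ok · (3,5)O 2/3 ok · (3,6)X 2/3 ok
Row 4: (4,1)X 1/2 ok · (4,2)X 3/3 ok · (4,3)X 2/2 ok · (4,4)X 1/4 unhappy · (4,5)O 1/4 unhappy · (4,6)X 2/3 ok
Row 5: (5,1)O 1/3 unhappy · (5,2)X 2/3 ok · (5,4)O 0/3 unhappy · (5,5)X 2/4 ok · (5,6)X 3/3 ok
Row 6: (6,1)O 1/2 ok · (6,2)X 1/3 unhappy · (6,3)O 0/2 unhappy · (6,4)X 1/3 unhappy · (6,5)X 3/3 ok · (6,6)X 2/2 ok
For instance (1,1) has only 0/1 same-type neighbors, below 1/2.

No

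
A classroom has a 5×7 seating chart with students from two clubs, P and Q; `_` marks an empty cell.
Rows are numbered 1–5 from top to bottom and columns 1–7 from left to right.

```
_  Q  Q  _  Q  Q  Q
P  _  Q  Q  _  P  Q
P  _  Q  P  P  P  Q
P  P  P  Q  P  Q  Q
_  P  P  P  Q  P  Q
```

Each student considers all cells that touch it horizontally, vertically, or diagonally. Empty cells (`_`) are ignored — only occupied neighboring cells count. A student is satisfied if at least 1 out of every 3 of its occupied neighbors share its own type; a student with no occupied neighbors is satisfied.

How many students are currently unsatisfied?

3

(1,2)Q 2/3 ok
(1,3)Q 3/3 ok
(1,5)Q 2/3 ok
(1,6)Q 3/4 ok
(1,7)Q 2/3 ok
(2,1)P 1/2 ok
(2,3)Q 4/5 ok
(2,4)Q 4/6 ok
(2,6)P 2/7 unhappy
(2,7)Q 3/5 ok
(3,1)P 3/3 ok
(3,3)Q 3/6 ok
(3,4)P 3/7 ok
(3,5)P 4/7 ok
(3,6)P 3/7 ok
(3,7)Q 3/5 ok
(4,1)P 3/3 ok
(4,2)P 5/6 ok
(4,3)P 5/7 ok
(4,4)Q 2/8 unhappy
(4,5)P 5/8 ok
(4,6)Q 4/8 ok
(4,7)Q 3/5 ok
(5,2)P 4/4 ok
(5,3)P 4/5 ok
(5,4)P 3/5 ok
(5,5)Q 2/5 ok
(5,6)P 1/5 unhappy
(5,7)Q 2/3 ok
Unsatisfied: (2,6), (4,4), (5,6) — 3 in total.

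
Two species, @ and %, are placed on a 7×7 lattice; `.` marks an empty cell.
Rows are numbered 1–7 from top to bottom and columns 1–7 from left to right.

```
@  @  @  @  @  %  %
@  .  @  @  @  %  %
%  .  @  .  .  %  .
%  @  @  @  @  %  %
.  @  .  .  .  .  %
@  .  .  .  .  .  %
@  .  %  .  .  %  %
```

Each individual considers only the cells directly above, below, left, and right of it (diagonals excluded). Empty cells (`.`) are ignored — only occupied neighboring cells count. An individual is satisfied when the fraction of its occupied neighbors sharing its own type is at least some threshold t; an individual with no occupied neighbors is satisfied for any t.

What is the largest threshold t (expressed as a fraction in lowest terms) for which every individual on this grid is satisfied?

Row 1: (1,1)@ 2/2 · (1,2)@ 2/2 · (1,3)@ 3/3 · (1,4)@ 3/3 · (1,5)@ 2/3 · (1,6)% 2/3 · (1,7)% 2/2
Row 2: (2,1)@ 1/2 · (2,3)@ 3/3 · (2,4)@ 3/3 · (2,5)@ 2/3 · (2,6)% 3/4 · (2,7)% 2/2
Row 3: (3,1)% 1/2 · (3,3)@ 2/2 · (3,6)% 2/2
Row 4: (4,1)% 1/2 · (4,2)@ 2/3 · (4,3)@ 3/3 · (4,4)@ 2/2 · (4,5)@ 1/2 · (4,6)% 2/3 · (4,7)% 2/2
Row 5: (5,2)@ 1/1 · (5,7)% 2/2
Row 6: (6,1)@ 1/1 · (6,7)% 2/2
Row 7: (7,1)@ 1/1 · (7,3)% — no occupied neighbors · (7,6)% 1/1 · (7,7)% 2/2
The smallest same-type fraction is 1/2 at (2,1), which reduces to 1/2. Any threshold above that leaves this individual unsatisfied.

1/2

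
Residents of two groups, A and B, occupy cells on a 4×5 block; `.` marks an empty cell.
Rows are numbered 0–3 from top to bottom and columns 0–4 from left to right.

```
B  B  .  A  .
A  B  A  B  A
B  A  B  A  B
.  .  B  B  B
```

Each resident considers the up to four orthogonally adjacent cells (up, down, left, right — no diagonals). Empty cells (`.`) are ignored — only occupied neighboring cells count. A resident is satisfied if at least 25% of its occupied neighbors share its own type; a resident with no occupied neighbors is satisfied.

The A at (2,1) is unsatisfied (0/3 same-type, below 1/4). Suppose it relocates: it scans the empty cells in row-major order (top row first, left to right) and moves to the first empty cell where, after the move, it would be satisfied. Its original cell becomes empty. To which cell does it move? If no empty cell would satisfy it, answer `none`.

(0,2)

Vacating (2,1). Empty cells in order:
  (0,2): 2/3 same-type → satisfied — stop here.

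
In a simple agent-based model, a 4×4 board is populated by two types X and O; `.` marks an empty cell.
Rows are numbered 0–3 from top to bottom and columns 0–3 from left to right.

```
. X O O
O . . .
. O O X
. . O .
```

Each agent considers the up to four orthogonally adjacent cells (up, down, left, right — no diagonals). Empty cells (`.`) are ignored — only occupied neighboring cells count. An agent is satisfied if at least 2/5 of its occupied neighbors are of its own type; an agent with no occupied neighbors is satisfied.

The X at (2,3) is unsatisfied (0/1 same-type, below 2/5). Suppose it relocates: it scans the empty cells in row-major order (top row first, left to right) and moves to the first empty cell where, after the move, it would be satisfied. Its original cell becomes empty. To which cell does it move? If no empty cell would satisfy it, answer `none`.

(0,0)

Vacating (2,3). Empty cells in order:
  (0,0): 1/2 same-type → satisfied — stop here.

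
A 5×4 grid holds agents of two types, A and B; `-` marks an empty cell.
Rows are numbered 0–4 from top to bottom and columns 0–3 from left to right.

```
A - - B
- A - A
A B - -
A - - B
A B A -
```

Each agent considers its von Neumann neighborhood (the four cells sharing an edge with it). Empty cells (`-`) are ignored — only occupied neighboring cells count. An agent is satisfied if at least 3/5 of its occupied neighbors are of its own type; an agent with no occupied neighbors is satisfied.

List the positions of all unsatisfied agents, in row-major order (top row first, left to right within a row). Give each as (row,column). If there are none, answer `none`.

(0,3), (1,1), (1,3), (2,0), (2,1), (4,0), (4,1), (4,2)

Row 0: (0,0)A 0/0 satisfied · (0,3)B 0/1 not
Row 1: (1,1)A 0/1 not · (1,3)A 0/1 not
Row 2: (2,0)A 1/2 not · (2,1)B 0/2 not
Row 3: (3,0)A 2/2 satisfied · (3,3)B 0/0 satisfied
Row 4: (4,0)A 1/2 not · (4,1)B 0/2 not · (4,2)A 0/1 not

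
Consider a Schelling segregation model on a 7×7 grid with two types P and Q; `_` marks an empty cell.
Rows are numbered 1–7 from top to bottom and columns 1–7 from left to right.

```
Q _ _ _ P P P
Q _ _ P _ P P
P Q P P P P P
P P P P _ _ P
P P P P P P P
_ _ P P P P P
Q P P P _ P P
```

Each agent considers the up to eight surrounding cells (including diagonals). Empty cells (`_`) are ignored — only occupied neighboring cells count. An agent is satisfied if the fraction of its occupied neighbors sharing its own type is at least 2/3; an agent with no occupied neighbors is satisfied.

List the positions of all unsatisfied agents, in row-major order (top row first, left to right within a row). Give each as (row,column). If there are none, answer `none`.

(3,1), (3,2), (7,1)

(1,1)Q 1/1 ✓
(1,5)P 3/3 ✓
(1,6)P 4/4 ✓
(1,7)P 3/3 ✓
(2,1)Q 2/3 ✓
(2,4)P 4/4 ✓
(2,6)P 7/7 ✓
(2,7)P 5/5 ✓
(3,1)P 2/4 ✗
(3,2)Q 1/6 ✗
(3,3)P 5/6 ✓
(3,4)P 5/5 ✓
(3,5)P 5/5 ✓
(3,6)P 5/5 ✓
(3,7)P 4/4 ✓
(4,1)P 4/5 ✓
(4,2)P 7/8 ✓
(4,3)P 7/8 ✓
(4,4)P 7/7 ✓
(4,7)P 4/4 ✓
(5,1)P 3/3 ✓
(5,2)P 6/6 ✓
(5,3)P 7/7 ✓
(5,4)P 7/7 ✓
(5,5)P 6/6 ✓
(5,6)P 6/6 ✓
(5,7)P 4/4 ✓
(6,3)P 7/7 ✓
(6,4)P 7/7 ✓
(6,5)P 7/7 ✓
(6,6)P 7/7 ✓
(6,7)P 5/5 ✓
(7,1)Q 0/1 ✗
(7,2)P 2/3 ✓
(7,3)P 4/4 ✓
(7,4)P 4/4 ✓
(7,6)P 4/4 ✓
(7,7)P 3/3 ✓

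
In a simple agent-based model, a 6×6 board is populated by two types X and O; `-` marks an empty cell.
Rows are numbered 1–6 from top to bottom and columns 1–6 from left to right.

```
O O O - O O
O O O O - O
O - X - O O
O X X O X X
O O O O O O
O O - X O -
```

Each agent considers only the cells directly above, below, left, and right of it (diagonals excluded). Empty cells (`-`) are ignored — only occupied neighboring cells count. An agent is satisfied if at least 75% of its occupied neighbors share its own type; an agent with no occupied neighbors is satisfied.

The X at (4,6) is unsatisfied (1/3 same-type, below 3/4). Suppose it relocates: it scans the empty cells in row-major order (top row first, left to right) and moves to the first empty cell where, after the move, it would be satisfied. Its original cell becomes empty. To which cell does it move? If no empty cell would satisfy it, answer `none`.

none

Vacating (4,6). Empty cells in order:
  (1,4): 0/3 same-type → still unsatisfied.
  (2,5): 0/4 same-type → still unsatisfied.
  (3,2): 2/4 same-type → still unsatisfied.
  (3,4): 1/4 same-type → still unsatisfied.
  (6,3): 1/3 same-type → still unsatisfied.
  (6,6): 0/2 same-type → still unsatisfied.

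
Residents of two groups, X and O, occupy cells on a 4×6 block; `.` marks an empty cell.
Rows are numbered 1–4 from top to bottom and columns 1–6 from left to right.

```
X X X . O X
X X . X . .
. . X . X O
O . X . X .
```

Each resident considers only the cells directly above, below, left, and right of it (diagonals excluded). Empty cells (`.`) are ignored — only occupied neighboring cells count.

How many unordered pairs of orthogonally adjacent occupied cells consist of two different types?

Scan each occupied cell's neighbors to the right and below so each pair is counted once.
From row 1: 1 unlike of 5 pairs (running 1/5).
From row 2: 0 unlike of 1 pairs (running 1/6).
From row 3: 1 unlike of 3 pairs (running 2/9).
Total adjacent occupied pairs: 9; unlike-type pairs: 2.

2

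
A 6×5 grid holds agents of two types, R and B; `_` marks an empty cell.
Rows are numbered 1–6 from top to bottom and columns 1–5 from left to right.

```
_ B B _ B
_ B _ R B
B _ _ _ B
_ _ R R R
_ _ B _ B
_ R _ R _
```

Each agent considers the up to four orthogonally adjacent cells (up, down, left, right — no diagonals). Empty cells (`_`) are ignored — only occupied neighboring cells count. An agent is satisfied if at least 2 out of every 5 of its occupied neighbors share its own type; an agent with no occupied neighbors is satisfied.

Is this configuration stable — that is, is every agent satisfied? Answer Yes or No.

(1,2)B 2/2 ok
(1,3)B 1/1 ok
(1,5)B 1/1 ok
(2,2)B 1/1 ok
(2,4)R 0/1 unhappy
(2,5)B 2/3 ok
(3,1)B 0/0 ok
(3,5)B 1/2 ok
(4,3)R 1/2 ok
(4,4)R 2/2 ok
(4,5)R 1/3 unhappy
(5,3)B 0/1 unhappy
(5,5)B 0/1 unhappy
(6,2)R 0/0 ok
(6,4)R 0/0 ok
For instance (2,4) has only 0/1 same-type neighbors, below 2/5.

No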